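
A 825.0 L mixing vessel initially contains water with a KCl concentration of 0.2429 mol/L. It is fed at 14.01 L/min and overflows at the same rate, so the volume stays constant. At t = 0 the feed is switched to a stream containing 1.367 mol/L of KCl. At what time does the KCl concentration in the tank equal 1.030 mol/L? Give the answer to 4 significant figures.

70.94 min

Accumulation = in − out for the solute gives V dC/dt = Q(C_in − C), so τ = V/Q = 58.8865 min.
C(t) = C_in + (C₀ − C_in) e^(−t/τ). Set C = 1.030 and solve for t:
e^(−t/τ) = (C − C_in)/(C₀ − C_in) = (1.030 − 1.367)/(0.2429 − 1.367) = 0.299795
t = −τ ln(…) = 58.8865 × 1.20466 = 70.9379 min.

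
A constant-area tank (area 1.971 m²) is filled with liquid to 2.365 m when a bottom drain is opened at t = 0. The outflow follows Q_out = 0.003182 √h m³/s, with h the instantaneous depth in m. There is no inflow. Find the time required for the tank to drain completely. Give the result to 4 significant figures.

Volume balance on the tank: A dh/dt = −0.003182 √h.
∫ h^(−1/2) dh = −(0.003182/A) ∫ dt, giving 2√h = 2√h₀ − (0.003182/A) t.
Set h = 0: 2√h₀ = (0.003182/A) t_empty ⇒ t_empty = 2A√h₀/0.003182.
t_empty = 2·1.971·√2.365/0.003182 = 3.94200·1.53786/0.003182 = 1905.16 s.

1905 s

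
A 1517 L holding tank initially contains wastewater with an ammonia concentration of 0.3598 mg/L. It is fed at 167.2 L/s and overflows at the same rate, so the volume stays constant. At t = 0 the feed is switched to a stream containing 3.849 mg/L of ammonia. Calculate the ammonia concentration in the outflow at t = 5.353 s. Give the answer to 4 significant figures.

Transient balance on the dissolved component: V dC/dt = Q(C_in − C).
So dC/dt = (C_in − C)/τ with τ = V/Q = 1517/167.2 = 9.07297 s.
Integrating: C(t) = C_in + (C₀ − C_in) e^(−t/τ).
C(5.353) = 3.849 + (0.3598 − 3.849)·e^(−5.353/9.07297) = 3.849 + (-3.48920)·0.554330 = 1.91483 mg/L.

1.915 mg/L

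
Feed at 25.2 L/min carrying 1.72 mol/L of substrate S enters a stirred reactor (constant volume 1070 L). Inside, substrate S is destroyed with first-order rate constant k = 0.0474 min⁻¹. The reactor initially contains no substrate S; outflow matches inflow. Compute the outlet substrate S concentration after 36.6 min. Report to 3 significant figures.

Species balance: V dC/dt = Q C_in − Q C − k V C.
This is linear with rate a = Q/V + k = 0.070951 min⁻¹.
C_ss = Q C_in/(Q + kV) = 0.57093 mol/L; C(t) = C_ss + (C₀ − C_ss) e^(−a t).
C(36.6) = 0.57093 + (-0.57093)·e^(−0.070951·36.6) = 0.57093 + (-0.57093)·0.074510 = 0.52839 mol/L.

0.528 mol/L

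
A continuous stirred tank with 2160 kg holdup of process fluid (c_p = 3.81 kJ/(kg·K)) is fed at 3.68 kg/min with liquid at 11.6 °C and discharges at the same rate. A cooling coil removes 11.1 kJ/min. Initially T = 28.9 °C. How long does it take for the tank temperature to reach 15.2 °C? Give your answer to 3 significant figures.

831 min

First-law balance (no shaft work): M c_p dT/dt = ṁ c_p (T_in − T) − 11.1.
τ = M/ṁ = 586.96 min; T_ss = T_in − Q̇/(ṁ c_p) = 10.808 °C.
T(t) = T_ss + (T₀ − T_ss) e^(−t/τ). Set T = 15.2:
e^(−t/τ) = (15.2 − 10.808)/(28.9 − 10.808) = 0.24275
t = −586.96 · ln(0.24275) = 830.98 min.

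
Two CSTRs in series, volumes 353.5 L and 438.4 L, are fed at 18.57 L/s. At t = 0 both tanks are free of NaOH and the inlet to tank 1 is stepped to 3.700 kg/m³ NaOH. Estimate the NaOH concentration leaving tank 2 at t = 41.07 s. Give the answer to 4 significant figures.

Each tank obeys Vᵢ dCᵢ/dt = Q(Cᵢ₋₁ − Cᵢ), so τᵢ = Vᵢ/Q.
τ₁ = 353.5/18.57 = 19.0361 s; τ₂ = 438.4/18.57 = 23.6080 s.
Tank 1: C₁ = C_in(1 − e^(−t/τ₁)). Tank 2 (τ₁ ≠ τ₂): C₂ = C_in[1 − (τ₁ e^(−t/τ₁) − τ₂ e^(−t/τ₂))/(τ₁ − τ₂)].
At t = 41.07: e^(−t/τ₁) = 0.115616, e^(−t/τ₂) = 0.175579.
C₂ = 3.700·[1 − (19.0361·0.115616 − 23.6080·0.175579)/(-4.57189)] = 3.700·0.574752 = 2.12658 kg/m³.

2.127 kg/m³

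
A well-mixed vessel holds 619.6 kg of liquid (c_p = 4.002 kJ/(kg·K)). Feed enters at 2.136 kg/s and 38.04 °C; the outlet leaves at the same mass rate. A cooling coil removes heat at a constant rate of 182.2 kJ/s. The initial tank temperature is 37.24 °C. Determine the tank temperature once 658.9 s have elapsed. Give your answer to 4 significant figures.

18.84 °C

Heat balance on the well-mixed liquid: M c_p dT/dt = ṁ c_p (T_in − T) − 182.2.
Rearrange: dT/dt = (T_ss − T)/τ with τ = M/ṁ = 290.075 s and T_ss = T_in − Q̇/(ṁ c_p) = 16.7258 °C.
T approaches T_ss exponentially: T(t) = T_ss + (T₀ − T_ss) e^(−t/τ).
T(658.9) = 16.7258 + (20.5142)·e^(−658.9/290.075) = 16.7258 + (20.5142)·0.103159 = 18.8420 °C.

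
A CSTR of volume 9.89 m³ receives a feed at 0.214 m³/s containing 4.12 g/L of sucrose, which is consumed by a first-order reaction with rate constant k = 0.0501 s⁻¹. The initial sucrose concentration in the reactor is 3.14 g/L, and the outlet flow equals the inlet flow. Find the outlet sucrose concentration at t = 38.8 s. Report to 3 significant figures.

1.36 g/L

Species balance: V dC/dt = Q C_in − Q C − k V C.
This is linear with rate a = Q/V + k = 0.071738 s⁻¹.
C_ss = Q C_in/(Q + kV) = 1.2427 g/L; C(t) = C_ss + (C₀ − C_ss) e^(−a t).
C(38.8) = 1.2427 + (1.8973)·e^(−0.071738·38.8) = 1.2427 + (1.8973)·0.061826 = 1.3600 g/L.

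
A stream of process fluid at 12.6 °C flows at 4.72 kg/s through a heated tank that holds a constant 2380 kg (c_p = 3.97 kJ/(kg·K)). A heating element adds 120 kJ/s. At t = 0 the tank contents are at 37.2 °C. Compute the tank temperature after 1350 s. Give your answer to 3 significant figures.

Heat balance on the well-mixed liquid: M c_p dT/dt = ṁ c_p (T_in − T) + 120.
τ = M/ṁ = 504.24 s; T_ss = T_in + Q̇/(ṁ c_p) = 12.6 + 120/(4.72·3.97) = 19.004 °C.
Solution: T(t) = T_ss + (T₀ − T_ss) e^(−t/τ).
T(1350) = 19.004 + (18.196)·e^(−1350/504.24) = 19.004 + (18.196)·0.068748 = 20.255 °C.

20.3 °C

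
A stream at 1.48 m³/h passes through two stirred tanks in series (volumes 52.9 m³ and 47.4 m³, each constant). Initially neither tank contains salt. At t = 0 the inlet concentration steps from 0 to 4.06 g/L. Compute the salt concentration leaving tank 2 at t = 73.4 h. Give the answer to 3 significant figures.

2.59 g/L

Species balance on tank i: dCᵢ/dt = (Cᵢ₋₁ − Cᵢ)/τᵢ with τᵢ = Vᵢ/Q.
τ₁ = 52.9/1.48 = 35.743 h; τ₂ = 47.4/1.48 = 32.027 h.
Tank 1: C₁ = C_in(1 − e^(−t/τ₁)). Tank 2 (τ₁ ≠ τ₂): C₂ = C_in[1 − (τ₁ e^(−t/τ₁) − τ₂ e^(−t/τ₂))/(τ₁ − τ₂)].
At t = 73.4: e^(−t/τ₁) = 0.12828, e^(−t/τ₂) = 0.10108.
C₂ = 4.06·[1 − (35.743·0.12828 − 32.027·0.10108)/(3.7162)] = 4.06·0.63732 = 2.5875 g/L.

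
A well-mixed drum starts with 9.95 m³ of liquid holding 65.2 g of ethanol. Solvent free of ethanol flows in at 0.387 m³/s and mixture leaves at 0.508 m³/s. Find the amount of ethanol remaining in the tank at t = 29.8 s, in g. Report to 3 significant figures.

Let m(t) be the amount of ethanol. Volume: V(t) = V₀ + (Q_in − Q_out) t = 9.95 − 0.12100 t; V(29.8) = 6.3442 m³.
No ethanol enters, so dm/dt = −Q_out · (m/V).
Separate: dm/m = −Q_out dt/V(t) ⇒ ln(m/m₀) = −(Q_out/(Q_in−Q_out)) ln(V/V₀).
m = m₀ (V₀/V)^(Q_out/(Q_in−Q_out)) = 65.2 × (9.95/6.3442)^(-4.1983) = 9.8559 g.

9.86 g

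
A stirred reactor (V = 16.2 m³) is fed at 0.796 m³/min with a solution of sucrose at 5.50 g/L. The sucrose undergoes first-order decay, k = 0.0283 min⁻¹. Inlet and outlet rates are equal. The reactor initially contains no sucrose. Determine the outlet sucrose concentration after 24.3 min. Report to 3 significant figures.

2.96 g/L

Accumulation = in − out − consumed: V dC/dt = Q C_in − Q C − k V C.
This is linear with rate a = Q/V + k = 0.077436 min⁻¹.
C_ss = Q C_in/(Q + kV) = 3.4899 g/L; C(t) = C_ss + (C₀ − C_ss) e^(−a t).
C(24.3) = 3.4899 + (-3.4899)·e^(−0.077436·24.3) = 3.4899 + (-3.4899)·0.15233 = 2.9583 g/L.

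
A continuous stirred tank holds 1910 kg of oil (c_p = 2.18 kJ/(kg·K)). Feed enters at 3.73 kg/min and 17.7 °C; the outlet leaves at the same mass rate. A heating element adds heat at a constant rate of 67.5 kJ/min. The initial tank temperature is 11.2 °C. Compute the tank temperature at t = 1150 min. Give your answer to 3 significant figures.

M c_p dT/dt = ṁ c_p (T_in − T) + Q̇.
Rearrange: dT/dt = (T_ss − T)/τ with τ = M/ṁ = 512.06 min and T_ss = T_in + Q̇/(ṁ c_p) = 26.001 °C.
T approaches T_ss exponentially: T(t) = T_ss + (T₀ − T_ss) e^(−t/τ).
T(1150) = 26.001 + (-14.801)·e^(−1150/512.06) = 26.001 + (-14.801)·0.10584 = 24.435 °C.

24.4 °C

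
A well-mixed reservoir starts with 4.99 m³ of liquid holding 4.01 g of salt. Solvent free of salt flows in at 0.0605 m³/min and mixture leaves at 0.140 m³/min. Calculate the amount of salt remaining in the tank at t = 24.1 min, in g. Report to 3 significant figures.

1.71 g

Let m(t) be the amount of salt. Volume: V(t) = V₀ + (Q_in − Q_out) t = 4.99 − 0.079500 t; V(24.1) = 3.0740 m³.
No salt enters, so dm/dt = −Q_out · (m/V).
Separate: dm/m = −Q_out dt/V(t) ⇒ ln(m/m₀) = −(Q_out/(Q_in−Q_out)) ln(V/V₀).
m = m₀ (V₀/V)^(Q_out/(Q_in−Q_out)) = 4.01 × (4.99/3.0740)^(-1.7610) = 1.7086 g.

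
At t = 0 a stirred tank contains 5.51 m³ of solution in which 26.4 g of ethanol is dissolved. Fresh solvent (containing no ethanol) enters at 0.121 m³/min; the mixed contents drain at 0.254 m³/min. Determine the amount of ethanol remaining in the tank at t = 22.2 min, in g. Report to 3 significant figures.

6.10 g

Total volume: dV/dt = Q_in − Q_out = -0.13300 m³/min, so V(t) = 5.51 − 0.13300 t and V(22.2) = 2.5574 m³.
Species balance (pure solvent in): dm/dt = −Q_out · m/V(t).
Separate: dm/m = −Q_out dt/V(t) ⇒ ln(m/m₀) = −(Q_out/(Q_in−Q_out)) ln(V/V₀).
m = m₀ (V₀/V)^(Q_out/(Q_in−Q_out)) = 26.4 × (5.51/2.5574)^(-1.9098) = 6.0950 g.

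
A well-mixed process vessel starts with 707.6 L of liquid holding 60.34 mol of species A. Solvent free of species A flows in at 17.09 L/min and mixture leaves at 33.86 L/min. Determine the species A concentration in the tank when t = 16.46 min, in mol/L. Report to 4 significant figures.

0.05152 mol/L

Total volume: dV/dt = Q_in − Q_out = -16.7700 L/min, so V(t) = 707.6 − 16.7700 t and V(16.46) = 431.566 L.
Species balance (pure solvent in): dm/dt = −Q_out · m/V(t).
Separate: dm/m = −Q_out dt/V(t) ⇒ ln(m/m₀) = −(Q_out/(Q_in−Q_out)) ln(V/V₀).
m = m₀ (V₀/V)^(Q_out/(Q_in−Q_out)) = 60.34 × (707.6/431.566)^(-2.01908) = 22.2344 mol.
C = m/V = 22.2344/431.566 = 0.0515204 mol/L.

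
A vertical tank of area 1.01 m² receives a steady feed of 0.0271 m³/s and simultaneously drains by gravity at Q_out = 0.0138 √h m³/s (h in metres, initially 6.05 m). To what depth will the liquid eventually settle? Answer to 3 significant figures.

3.86 m

A dh/dt = Q_in − 0.0138 √h. Steady state requires inflow = outflow:
Q_in = 0.0138 √h_ss ⇒ √h_ss = 0.0271/0.0138 = 1.9638.
h_ss = 1.9638² = 3.8564 m. (Since h₀ = 6.05 m > h_ss, the level will fall toward this value.)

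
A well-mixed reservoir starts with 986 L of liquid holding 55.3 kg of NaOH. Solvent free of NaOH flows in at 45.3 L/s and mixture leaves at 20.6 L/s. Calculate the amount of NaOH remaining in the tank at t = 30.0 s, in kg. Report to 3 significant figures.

Total volume: dV/dt = Q_in − Q_out = 24.700 L/s, so V(t) = 986 + 24.700 t and V(30.0) = 1727.0 L.
Species balance (pure solvent in): dm/dt = −Q_out · m/V(t).
dm/m = −Q_out dt/(V₀ + 24.700 t); integrating gives ln(m/m₀) = −(Q_out/(Q_in−Q_out)) ln(V/V₀).
m = m₀ (V₀/V)^(Q_out/(Q_in−Q_out)) = 55.3 × (986/1727.0)^(0.83401) = 34.651 kg.

34.7 kg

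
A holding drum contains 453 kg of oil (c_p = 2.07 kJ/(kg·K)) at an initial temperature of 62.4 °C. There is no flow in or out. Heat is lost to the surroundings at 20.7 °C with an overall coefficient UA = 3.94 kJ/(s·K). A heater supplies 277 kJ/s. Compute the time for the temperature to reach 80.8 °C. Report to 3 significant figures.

M c_p dT/dt = −UA(T − T_amb) + Q̇.
τ = M c_p/UA = 238.00 s; T_ss = T_amb + Q̇/UA = 20.7 + 277/3.94 = 91.005 °C.
T(t) = T_ss + (T₀ − T_ss)e^(−t/τ); set T = 80.8:
t = −τ ln[(T − T_ss)/(T₀ − T_ss)] = −238.00 · ln(0.35675) = 245.31 s.

245 s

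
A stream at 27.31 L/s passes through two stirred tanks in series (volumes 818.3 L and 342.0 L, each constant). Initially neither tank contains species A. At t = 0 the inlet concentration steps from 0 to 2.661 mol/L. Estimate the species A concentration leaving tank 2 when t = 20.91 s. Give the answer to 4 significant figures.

Each tank obeys Vᵢ dCᵢ/dt = Q(Cᵢ₋₁ − Cᵢ), so τᵢ = Vᵢ/Q.
τ₁ = 818.3/27.31 = 29.9634 s; τ₂ = 342.0/27.31 = 12.5229 s.
Tank 1: C₁ = C_in(1 − e^(−t/τ₁)). Tank 2 (τ₁ ≠ τ₂): C₂ = C_in[1 − (τ₁ e^(−t/τ₁) − τ₂ e^(−t/τ₂))/(τ₁ − τ₂)].
At t = 20.91: e^(−t/τ₁) = 0.497653, e^(−t/τ₂) = 0.188295.
C₂ = 2.661·[1 − (29.9634·0.497653 − 12.5229·0.188295)/(17.4405)] = 2.661·0.280217 = 0.745658 mol/L.

0.7457 mol/L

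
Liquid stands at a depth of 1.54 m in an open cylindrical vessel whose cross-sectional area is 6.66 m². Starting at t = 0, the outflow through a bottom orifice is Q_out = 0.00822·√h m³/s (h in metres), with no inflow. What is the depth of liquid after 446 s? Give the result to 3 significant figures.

A dh/dt = −Q_out = −0.00822 √h.
Separate and integrate: 2(√h − √h₀) = −(0.00822/A) t.
√h = √1.54 − 0.00822·446/(2·6.66) = 1.2410 − 0.27523 = 0.96573.
h = 0.96573² = 0.93264 m.

0.933 m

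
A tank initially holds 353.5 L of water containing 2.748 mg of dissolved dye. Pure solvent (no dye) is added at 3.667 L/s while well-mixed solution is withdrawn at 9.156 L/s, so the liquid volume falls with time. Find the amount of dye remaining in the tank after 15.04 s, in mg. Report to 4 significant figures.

1.763 mg

Total volume: dV/dt = Q_in − Q_out = -5.48900 L/s, so V(t) = 353.5 − 5.48900 t and V(15.04) = 270.945 L.
No dye enters, so dm/dt = −Q_out · (m/V).
Separate: dm/m = −Q_out dt/V(t) ⇒ ln(m/m₀) = −(Q_out/(Q_in−Q_out)) ln(V/V₀).
m = m₀ (V₀/V)^(Q_out/(Q_in−Q_out)) = 2.748 × (353.5/270.945)^(-1.66806) = 1.76337 mg.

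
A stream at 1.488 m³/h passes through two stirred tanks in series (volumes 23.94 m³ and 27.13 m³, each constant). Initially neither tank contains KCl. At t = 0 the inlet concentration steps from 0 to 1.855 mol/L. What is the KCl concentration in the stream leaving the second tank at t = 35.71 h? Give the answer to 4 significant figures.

1.142 mol/L

Each tank obeys Vᵢ dCᵢ/dt = Q(Cᵢ₋₁ − Cᵢ), so τᵢ = Vᵢ/Q.
τ₁ = 23.94/1.488 = 16.0887 h; τ₂ = 27.13/1.488 = 18.2325 h.
Solving the cascade with C₁(0)=C₂(0)=0 gives C₂(t) = C_in[1 − (τ₁ e^(−t/τ₁) − τ₂ e^(−t/τ₂))/(τ₁ − τ₂)].
At t = 35.71: e^(−t/τ₁) = 0.108656, e^(−t/τ₂) = 0.141058.
C₂ = 1.855·[1 − (16.0887·0.108656 − 18.2325·0.141058)/(-2.14382)] = 1.855·0.615778 = 1.14227 mol/L.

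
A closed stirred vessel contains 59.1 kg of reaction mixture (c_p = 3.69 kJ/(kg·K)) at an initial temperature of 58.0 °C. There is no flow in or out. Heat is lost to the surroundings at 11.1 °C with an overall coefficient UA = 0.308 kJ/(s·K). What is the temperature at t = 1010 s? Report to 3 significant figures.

22.4 °C

Lumped-capacitance energy balance: M c_p dT/dt = UA(T_amb − T).
dT/dt = (T_ss − T)/τ with T_ss = T_amb = 11.100 °C, τ = M c_p/UA = 59.1·3.69/0.308 = 708.05 s.
T approaches T_ss exponentially: T(t) = T_ss + (T₀ − T_ss) e^(−t/τ).
T(1010) = 11.100 + (46.900)·0.24016 = 22.363 °C.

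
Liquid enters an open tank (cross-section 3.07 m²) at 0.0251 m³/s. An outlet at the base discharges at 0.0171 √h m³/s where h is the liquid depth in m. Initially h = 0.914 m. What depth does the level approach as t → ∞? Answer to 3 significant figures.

2.15 m

A dh/dt = Q_in − 0.0171 √h. Steady state requires inflow = outflow:
Q_in = 0.0171 √h_ss ⇒ √h_ss = 0.0251/0.0171 = 1.4678.
h_ss = 1.4678² = 2.1545 m. (Since h₀ = 0.914 m < h_ss, the level will rise toward this value.)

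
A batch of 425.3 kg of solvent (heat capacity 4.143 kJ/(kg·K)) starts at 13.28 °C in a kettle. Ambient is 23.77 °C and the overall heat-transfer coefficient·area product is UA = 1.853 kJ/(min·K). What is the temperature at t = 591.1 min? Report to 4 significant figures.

Unsteady energy balance on the tank contents: M c_p dT/dt = −UA(T − T_amb).
dT/dt = (T_ss − T)/τ with T_ss = T_amb = 23.7700 °C, τ = M c_p/UA = 425.3·4.143/1.853 = 950.900 min.
Solution: T(t) = T_ss + (T₀ − T_ss) e^(−t/τ).
T(591.1) = 23.7700 + (-10.4900)·0.537073 = 18.1361 °C.

18.14 °C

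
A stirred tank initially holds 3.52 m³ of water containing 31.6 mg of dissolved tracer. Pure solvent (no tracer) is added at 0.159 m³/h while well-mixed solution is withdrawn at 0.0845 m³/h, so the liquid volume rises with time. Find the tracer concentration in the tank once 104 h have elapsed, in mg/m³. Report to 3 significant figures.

0.749 mg/m³

Let m(t) be the amount of tracer. Volume: V(t) = V₀ + (Q_in − Q_out) t = 3.52 + 0.074500 t; V(104) = 11.268 m³.
Species balance (pure solvent in): dm/dt = −Q_out · m/V(t).
Separate: dm/m = −Q_out dt/V(t) ⇒ ln(m/m₀) = −(Q_out/(Q_in−Q_out)) ln(V/V₀).
m = m₀ (V₀/V)^(Q_out/(Q_in−Q_out)) = 31.6 × (3.52/11.268)^(1.1342) = 8.4442 mg.
C = m/V = 8.4442/11.268 = 0.74939 mg/m³.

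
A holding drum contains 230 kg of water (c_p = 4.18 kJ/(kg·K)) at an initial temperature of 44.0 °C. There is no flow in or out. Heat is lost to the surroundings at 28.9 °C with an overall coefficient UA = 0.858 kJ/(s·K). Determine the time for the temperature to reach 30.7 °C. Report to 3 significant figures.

2380 s

M c_p dT/dt = −UA(T − T_amb).
τ = M c_p/UA = 1120.5 s; T_ss = T_amb = 28.900 °C.
T(t) = T_ss + (T₀ − T_ss)e^(−t/τ); set T = 30.7:
t = −τ ln[(T − T_ss)/(T₀ − T_ss)] = −1120.5 · ln(0.11921) = 2383.2 s.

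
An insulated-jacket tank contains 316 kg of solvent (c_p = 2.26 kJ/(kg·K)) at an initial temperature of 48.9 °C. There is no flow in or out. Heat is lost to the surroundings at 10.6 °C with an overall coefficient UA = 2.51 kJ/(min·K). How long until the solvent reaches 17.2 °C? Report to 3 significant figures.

Lumped-capacitance energy balance: M c_p dT/dt = UA(T_amb − T).
τ = M c_p/UA = 284.53 min; T_ss = T_amb = 10.600 °C.
T(t) = T_ss + (T₀ − T_ss)e^(−t/τ); set T = 17.2:
t = −τ ln[(T − T_ss)/(T₀ − T_ss)] = −284.53 · ln(0.17232) = 500.30 min.

500 min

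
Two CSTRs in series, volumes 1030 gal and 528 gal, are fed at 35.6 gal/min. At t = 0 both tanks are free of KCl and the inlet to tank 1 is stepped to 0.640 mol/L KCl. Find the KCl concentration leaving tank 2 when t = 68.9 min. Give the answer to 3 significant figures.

Each tank obeys Vᵢ dCᵢ/dt = Q(Cᵢ₋₁ − Cᵢ), so τᵢ = Vᵢ/Q.
τ₁ = 1030/35.6 = 28.933 min; τ₂ = 528/35.6 = 14.831 min.
Solving the cascade with C₁(0)=C₂(0)=0 gives C₂(t) = C_in[1 − (τ₁ e^(−t/τ₁) − τ₂ e^(−t/τ₂))/(τ₁ − τ₂)].
At t = 68.9: e^(−t/τ₁) = 0.092421, e^(−t/τ₂) = 0.0096044.
C₂ = 0.640·[1 − (28.933·0.092421 − 14.831·0.0096044)/(14.101)] = 0.640·0.82047 = 0.52510 mol/L.

0.525 mol/L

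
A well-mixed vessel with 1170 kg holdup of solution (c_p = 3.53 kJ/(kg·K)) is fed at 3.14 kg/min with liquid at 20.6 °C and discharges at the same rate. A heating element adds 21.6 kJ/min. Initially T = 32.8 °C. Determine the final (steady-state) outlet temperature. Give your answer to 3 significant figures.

M c_p dT/dt = ṁ c_p (T_in − T) + Q̇.
At steady state dT/dt = 0 ⇒ T_ss = T_in + Q̇/(ṁ c_p) = 20.6 + 21.6/(3.14·3.53) = 22.549 °C.

22.5 °C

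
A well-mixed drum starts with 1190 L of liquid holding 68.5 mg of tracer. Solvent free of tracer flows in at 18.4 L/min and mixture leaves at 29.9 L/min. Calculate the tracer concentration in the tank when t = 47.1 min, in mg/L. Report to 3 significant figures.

Let m(t) be the amount of tracer. Volume: V(t) = V₀ + (Q_in − Q_out) t = 1190 − 11.500 t; V(47.1) = 648.35 L.
No tracer enters, so dm/dt = −Q_out · (m/V).
dm/m = −Q_out dt/(V₀ − 11.500 t); integrating gives ln(m/m₀) = −(Q_out/(Q_in−Q_out)) ln(V/V₀).
m = m₀ (V₀/V)^(Q_out/(Q_in−Q_out)) = 68.5 × (1190/648.35)^(-2.6000) = 14.125 mg.
C = m/V = 14.125/648.35 = 0.021785 mg/L.

0.0218 mg/L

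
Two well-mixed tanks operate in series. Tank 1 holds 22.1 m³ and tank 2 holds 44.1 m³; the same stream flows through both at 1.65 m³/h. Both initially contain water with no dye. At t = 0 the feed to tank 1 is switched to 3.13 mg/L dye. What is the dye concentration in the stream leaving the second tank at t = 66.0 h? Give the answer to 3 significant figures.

Time constants: τᵢ = Vᵢ/Q for each well-mixed tank.
τ₁ = 22.1/1.65 = 13.394 h; τ₂ = 44.1/1.65 = 26.727 h.
Solving the cascade with C₁(0)=C₂(0)=0 gives C₂(t) = C_in[1 − (τ₁ e^(−t/τ₁) − τ₂ e^(−t/τ₂))/(τ₁ − τ₂)].
At t = 66.0: e^(−t/τ₁) = 0.0072439, e^(−t/τ₂) = 0.084637.
C₂ = 3.13·[1 − (13.394·0.0072439 − 26.727·0.084637)/(-13.333)] = 3.13·0.83762 = 2.6217 mg/L.

2.62 mg/L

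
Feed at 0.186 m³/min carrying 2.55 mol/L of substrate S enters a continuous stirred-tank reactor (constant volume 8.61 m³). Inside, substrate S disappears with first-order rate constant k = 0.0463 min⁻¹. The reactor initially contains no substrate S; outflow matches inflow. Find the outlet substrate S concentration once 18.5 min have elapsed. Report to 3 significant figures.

0.580 mol/L

V dC/dt = Q(C_in − C) − k V C.
dC/dt = (Q/V) C_in − (Q/V + k) C; effective rate a = Q/V + k = 0.021603 + 0.0463 = 0.067903 min⁻¹.
C_ss = Q C_in/(Q + kV) = 0.81126 mol/L; C(t) = C_ss + (C₀ − C_ss) e^(−a t).
C(18.5) = 0.81126 + (-0.81126)·e^(−0.067903·18.5) = 0.81126 + (-0.81126)·0.28473 = 0.58027 mol/L.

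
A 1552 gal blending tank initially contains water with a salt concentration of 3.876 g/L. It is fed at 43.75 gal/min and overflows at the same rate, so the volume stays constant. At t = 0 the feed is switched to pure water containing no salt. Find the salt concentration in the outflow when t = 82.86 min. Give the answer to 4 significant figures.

Unsteady species balance (constant V, well mixed): V dC/dt = Q(C_in − C).
So dC/dt = (C_in − C)/τ with τ = V/Q = 1552/43.75 = 35.4743 min.
Integrating: C(t) = C_in + (C₀ − C_in) e^(−t/τ).
C(82.86) = 0 + (3.876 − 0)·e^(−82.86/35.4743) = 0 + (3.87600)·0.0967353 = 0.374946 g/L.

0.3749 g/L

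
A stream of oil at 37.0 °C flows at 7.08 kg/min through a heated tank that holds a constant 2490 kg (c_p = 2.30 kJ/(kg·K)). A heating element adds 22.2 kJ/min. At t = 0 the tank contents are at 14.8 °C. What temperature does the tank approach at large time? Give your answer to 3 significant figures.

Energy balance: M c_p dT/dt = ṁ c_p (T_in − T) + 22.2.
At steady state dT/dt = 0 ⇒ T_ss = T_in + Q̇/(ṁ c_p) = 37.0 + 22.2/(7.08·2.30) = 38.363 °C.

38.4 °C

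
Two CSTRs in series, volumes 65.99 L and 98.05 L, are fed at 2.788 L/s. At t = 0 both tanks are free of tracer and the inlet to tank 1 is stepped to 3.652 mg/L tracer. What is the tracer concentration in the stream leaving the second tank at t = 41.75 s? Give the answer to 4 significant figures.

1.533 mg/L

Time constants: τᵢ = Vᵢ/Q for each well-mixed tank.
τ₁ = 65.99/2.788 = 23.6693 s; τ₂ = 98.05/2.788 = 35.1686 s.
Solving the cascade with C₁(0)=C₂(0)=0 gives C₂(t) = C_in[1 − (τ₁ e^(−t/τ₁) − τ₂ e^(−t/τ₂))/(τ₁ − τ₂)].
At t = 41.75: e^(−t/τ₁) = 0.171377, e^(−t/τ₂) = 0.305093.
C₂ = 3.652·[1 − (23.6693·0.171377 − 35.1686·0.305093)/(-11.4993)] = 3.652·0.419676 = 1.53266 mg/L.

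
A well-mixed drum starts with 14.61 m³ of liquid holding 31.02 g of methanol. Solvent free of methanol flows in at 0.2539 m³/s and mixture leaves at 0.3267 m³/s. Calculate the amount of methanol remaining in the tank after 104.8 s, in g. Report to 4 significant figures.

1.128 g

Let m(t) be the amount of methanol. Volume: V(t) = V₀ + (Q_in − Q_out) t = 14.61 − 0.0728000 t; V(104.8) = 6.98056 m³.
Species balance (pure solvent in): dm/dt = −Q_out · m/V(t).
dm/m = −Q_out dt/(V₀ − 0.0728000 t); integrating gives ln(m/m₀) = −(Q_out/(Q_in−Q_out)) ln(V/V₀).
m = m₀ (V₀/V)^(Q_out/(Q_in−Q_out)) = 31.02 × (14.61/6.98056)^(-4.48764) = 1.12768 g.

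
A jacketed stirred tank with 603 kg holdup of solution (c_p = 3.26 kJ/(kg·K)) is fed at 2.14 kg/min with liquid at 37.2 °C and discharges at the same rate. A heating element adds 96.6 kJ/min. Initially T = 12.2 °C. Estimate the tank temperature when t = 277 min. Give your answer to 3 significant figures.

M c_p dT/dt = ṁ c_p (T_in − T) + Q̇.
Rearrange: dT/dt = (T_ss − T)/τ with τ = M/ṁ = 281.78 min and T_ss = T_in + Q̇/(ṁ c_p) = 51.047 °C.
Solution: T(t) = T_ss + (T₀ − T_ss) e^(−t/τ).
T(277) = 51.047 + (-38.847)·e^(−277/281.78) = 51.047 + (-38.847)·0.37417 = 36.512 °C.

36.5 °C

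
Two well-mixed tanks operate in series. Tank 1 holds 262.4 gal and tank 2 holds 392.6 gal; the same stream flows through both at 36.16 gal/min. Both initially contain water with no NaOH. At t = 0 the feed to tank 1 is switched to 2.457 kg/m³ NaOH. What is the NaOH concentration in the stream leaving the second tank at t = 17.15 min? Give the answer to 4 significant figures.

1.396 kg/m³

Time constants: τᵢ = Vᵢ/Q for each well-mixed tank.
τ₁ = 262.4/36.16 = 7.25664 min; τ₂ = 392.6/36.16 = 10.8573 min.
Solving the cascade with C₁(0)=C₂(0)=0 gives C₂(t) = C_in[1 − (τ₁ e^(−t/τ₁) − τ₂ e^(−t/τ₂))/(τ₁ − τ₂)].
At t = 17.15: e^(−t/τ₁) = 0.0941041, e^(−t/τ₂) = 0.206061.
C₂ = 2.457·[1 − (7.25664·0.0941041 − 10.8573·0.206061)/(-3.60066)] = 2.457·0.568305 = 1.39633 kg/m³.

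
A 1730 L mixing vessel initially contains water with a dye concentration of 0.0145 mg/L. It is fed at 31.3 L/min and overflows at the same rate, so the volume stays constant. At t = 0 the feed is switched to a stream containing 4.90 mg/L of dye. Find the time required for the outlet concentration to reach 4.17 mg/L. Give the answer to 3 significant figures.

105 min

Unsteady species balance (constant V, well mixed): V dC/dt = Q(C_in − C), so τ = V/Q = 55.272 min.
C(t) = C_in + (C₀ − C_in) e^(−t/τ). Set C = 4.17 and solve for t:
e^(−t/τ) = (C − C_in)/(C₀ − C_in) = (4.17 − 4.90)/(0.0145 − 4.90) = 0.14942
t = −τ ln(…) = 55.272 × 1.9010 = 105.07 min.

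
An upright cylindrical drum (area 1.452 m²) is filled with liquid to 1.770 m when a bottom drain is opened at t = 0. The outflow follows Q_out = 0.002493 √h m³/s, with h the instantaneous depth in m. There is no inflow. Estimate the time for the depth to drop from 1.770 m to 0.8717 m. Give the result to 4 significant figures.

With no inflow, A dh/dt = −0.002493 √h.
∫ h^(−1/2) dh = −(0.002493/A) ∫ dt, giving 2√h = 2√h₀ − (0.002493/A) t.
t = 2A(√h₀ − √h)/0.002493 = 2·1.452·(√1.770 − √0.8717)/0.002493
  = 2.90400 × (1.33041 − 0.933649) / 0.002493 = 462.176 s.

462.2 s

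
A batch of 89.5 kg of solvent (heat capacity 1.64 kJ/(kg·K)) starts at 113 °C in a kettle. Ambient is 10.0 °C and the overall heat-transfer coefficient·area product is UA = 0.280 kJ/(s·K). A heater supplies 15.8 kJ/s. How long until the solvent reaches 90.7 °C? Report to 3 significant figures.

M c_p dT/dt = −UA(T − T_amb) + Q̇.
τ = M c_p/UA = 524.21 s; T_ss = T_amb + Q̇/UA = 10.0 + 15.8/0.280 = 66.429 °C.
T(t) = T_ss + (T₀ − T_ss)e^(−t/τ); set T = 90.7:
t = −τ ln[(T − T_ss)/(T₀ − T_ss)] = −524.21 · ln(0.52117) = 341.62 s.

342 s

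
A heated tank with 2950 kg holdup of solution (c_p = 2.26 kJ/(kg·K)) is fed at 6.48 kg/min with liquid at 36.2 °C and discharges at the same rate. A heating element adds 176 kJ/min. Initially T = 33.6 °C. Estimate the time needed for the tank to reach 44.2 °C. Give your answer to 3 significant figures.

588 min

Unsteady energy balance on the tank contents: M c_p dT/dt = ṁ c_p (T_in − T) + 176.
τ = M/ṁ = 455.25 min; T_ss = T_in + Q̇/(ṁ c_p) = 48.218 °C.
T(t) = T_ss + (T₀ − T_ss) e^(−t/τ). Set T = 44.2:
e^(−t/τ) = (44.2 − 48.218)/(33.6 − 48.218) = 0.27486
t = −455.25 · ln(0.27486) = 587.94 min.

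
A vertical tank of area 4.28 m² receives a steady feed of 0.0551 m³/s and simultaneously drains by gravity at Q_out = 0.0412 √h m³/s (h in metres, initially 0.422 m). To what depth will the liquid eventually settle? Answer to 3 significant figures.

Accumulation of liquid (constant cross-section A): A dh/dt = Q_in − 0.0412 √h. At steady state dh/dt = 0:
Q_in = 0.0412 √h_ss ⇒ √h_ss = 0.0551/0.0412 = 1.3374.
h_ss = 1.3374² = 1.7886 m. (Since h₀ = 0.422 m < h_ss, the level will rise toward this value.)

1.79 m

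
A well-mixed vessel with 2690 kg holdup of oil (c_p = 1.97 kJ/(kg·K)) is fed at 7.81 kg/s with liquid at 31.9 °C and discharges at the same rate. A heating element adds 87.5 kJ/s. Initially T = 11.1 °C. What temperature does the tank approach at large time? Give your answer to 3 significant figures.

37.6 °C

Energy balance: M c_p dT/dt = ṁ c_p (T_in − T) + 87.5.
At steady state dT/dt = 0 ⇒ T_ss = T_in + Q̇/(ṁ c_p) = 31.9 + 87.5/(7.81·1.97) = 37.587 °C.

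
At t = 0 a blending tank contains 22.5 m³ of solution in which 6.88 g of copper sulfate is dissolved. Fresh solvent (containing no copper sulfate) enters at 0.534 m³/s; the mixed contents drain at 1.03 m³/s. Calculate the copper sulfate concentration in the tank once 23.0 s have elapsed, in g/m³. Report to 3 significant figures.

Let m(t) be the amount of copper sulfate. Volume: V(t) = V₀ + (Q_in − Q_out) t = 22.5 − 0.49600 t; V(23.0) = 11.092 m³.
Species balance (pure solvent in): dm/dt = −Q_out · m/V(t).
Separate: dm/m = −Q_out dt/V(t) ⇒ ln(m/m₀) = −(Q_out/(Q_in−Q_out)) ln(V/V₀).
m = m₀ (V₀/V)^(Q_out/(Q_in−Q_out)) = 6.88 × (22.5/11.092)^(-2.0766) = 1.5838 g.
C = m/V = 1.5838/11.092 = 0.14279 g/m³.

0.143 g/m³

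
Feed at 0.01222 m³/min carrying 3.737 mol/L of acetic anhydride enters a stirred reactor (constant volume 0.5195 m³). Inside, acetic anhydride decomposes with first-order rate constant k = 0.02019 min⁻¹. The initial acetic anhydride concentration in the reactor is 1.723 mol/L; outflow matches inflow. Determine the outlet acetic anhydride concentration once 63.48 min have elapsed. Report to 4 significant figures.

1.993 mol/L

Species balance: V dC/dt = Q C_in − Q C − k V C.
This is linear with rate a = Q/V + k = 0.0437126 min⁻¹.
C_ss = Q C_in/(Q + kV) = 2.01095 mol/L; C(t) = C_ss + (C₀ − C_ss) e^(−a t).
C(63.48) = 2.01095 + (-0.287953)·e^(−0.0437126·63.48) = 2.01095 + (-0.287953)·0.0623571 = 1.99300 mol/L.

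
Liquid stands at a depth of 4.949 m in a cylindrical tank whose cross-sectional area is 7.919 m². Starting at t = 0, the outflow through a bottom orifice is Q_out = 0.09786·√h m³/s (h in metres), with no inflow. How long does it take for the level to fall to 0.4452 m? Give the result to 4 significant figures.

252.1 s

Volume balance on the tank: A dh/dt = −0.09786 √h.
This is separable: 2 d(√h)/dt = −0.09786/A, so √h = √h₀ − (0.09786/(2A)) t.
t = 2A(√h₀ − √h)/0.09786 = 2·7.919·(√4.949 − √0.4452)/0.09786
  = 15.8380 × (2.22463 − 0.667233) / 0.09786 = 252.055 s.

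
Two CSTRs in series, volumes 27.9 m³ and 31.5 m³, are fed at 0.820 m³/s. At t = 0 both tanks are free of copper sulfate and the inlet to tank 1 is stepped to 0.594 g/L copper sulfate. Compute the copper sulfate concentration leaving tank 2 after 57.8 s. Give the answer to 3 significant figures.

Each tank obeys Vᵢ dCᵢ/dt = Q(Cᵢ₋₁ − Cᵢ), so τᵢ = Vᵢ/Q.
τ₁ = 27.9/0.820 = 34.024 s; τ₂ = 31.5/0.820 = 38.415 s.
Solving the cascade with C₁(0)=C₂(0)=0 gives C₂(t) = C_in[1 − (τ₁ e^(−t/τ₁) − τ₂ e^(−t/τ₂))/(τ₁ − τ₂)].
At t = 57.8: e^(−t/τ₁) = 0.18291, e^(−t/τ₂) = 0.22210.
C₂ = 0.594·[1 − (34.024·0.18291 − 38.415·0.22210)/(-4.3902)] = 0.594·0.47416 = 0.28165 g/L.

0.282 g/L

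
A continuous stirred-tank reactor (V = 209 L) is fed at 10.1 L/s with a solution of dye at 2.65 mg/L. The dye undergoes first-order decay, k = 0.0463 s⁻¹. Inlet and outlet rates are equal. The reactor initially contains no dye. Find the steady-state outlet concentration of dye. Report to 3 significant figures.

1.35 mg/L

Accumulation = in − out − consumed: V dC/dt = Q C_in − Q C − k V C.
Steady state (dC/dt = 0): C_ss = Q C_in/(Q + kV) = C_in/(1 + kV/Q).
C_ss = 10.1·2.65/(10.1 + 0.0463·209) = 26.765/19.777 = 1.3534 mg/L.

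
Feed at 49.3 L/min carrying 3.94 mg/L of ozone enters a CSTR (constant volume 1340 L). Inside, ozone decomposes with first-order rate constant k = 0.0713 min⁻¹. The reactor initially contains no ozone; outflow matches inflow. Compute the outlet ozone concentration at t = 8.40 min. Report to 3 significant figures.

V dC/dt = Q(C_in − C) − k V C.
This is linear with rate a = Q/V + k = 0.10809 min⁻¹.
C_ss = Q C_in/(Q + kV) = 1.3411 mg/L; C(t) = C_ss + (C₀ − C_ss) e^(−a t).
C(8.40) = 1.3411 + (-1.3411)·e^(−0.10809·8.40) = 1.3411 + (-1.3411)·0.40334 = 0.80015 mg/L.

0.800 mg/L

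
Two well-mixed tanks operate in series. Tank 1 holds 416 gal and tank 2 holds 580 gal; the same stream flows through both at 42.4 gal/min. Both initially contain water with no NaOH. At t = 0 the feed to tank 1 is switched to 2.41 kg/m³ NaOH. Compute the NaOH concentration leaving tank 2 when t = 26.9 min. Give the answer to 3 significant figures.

Each tank obeys Vᵢ dCᵢ/dt = Q(Cᵢ₋₁ − Cᵢ), so τᵢ = Vᵢ/Q.
τ₁ = 416/42.4 = 9.8113 min; τ₂ = 580/42.4 = 13.679 min.
Solving the cascade with C₁(0)=C₂(0)=0 gives C₂(t) = C_in[1 − (τ₁ e^(−t/τ₁) − τ₂ e^(−t/τ₂))/(τ₁ − τ₂)].
At t = 26.9: e^(−t/τ₁) = 0.064459, e^(−t/τ₂) = 0.13995.
C₂ = 2.41·[1 − (9.8113·0.064459 − 13.679·0.13995)/(-3.8679)] = 2.41·0.66857 = 1.6112 kg/m³.

1.61 kg/m³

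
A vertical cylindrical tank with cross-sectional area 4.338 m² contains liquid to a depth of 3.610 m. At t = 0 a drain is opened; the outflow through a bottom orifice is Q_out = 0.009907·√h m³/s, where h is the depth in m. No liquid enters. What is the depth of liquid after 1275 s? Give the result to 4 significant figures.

0.1972 m

Unsteady balance on liquid volume: A dh/dt = −0.009907 √h.
Separate and integrate: 2(√h − √h₀) = −(0.009907/A) t.
√h = √3.610 − 0.009907·1275/(2·4.338) = 1.90000 − 1.45590 = 0.444096.
h = 0.444096² = 0.197221 m.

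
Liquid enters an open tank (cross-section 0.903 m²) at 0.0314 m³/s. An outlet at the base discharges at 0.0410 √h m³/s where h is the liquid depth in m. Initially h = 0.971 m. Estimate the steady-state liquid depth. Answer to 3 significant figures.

0.587 m

Unsteady balance on liquid volume: A dh/dt = Q_in − 0.0410 √h. At steady state dh/dt = 0:
Q_in = 0.0410 √h_ss ⇒ √h_ss = 0.0314/0.0410 = 0.76585.
h_ss = 0.76585² = 0.58653 m. (Since h₀ = 0.971 m > h_ss, the level will fall toward this value.)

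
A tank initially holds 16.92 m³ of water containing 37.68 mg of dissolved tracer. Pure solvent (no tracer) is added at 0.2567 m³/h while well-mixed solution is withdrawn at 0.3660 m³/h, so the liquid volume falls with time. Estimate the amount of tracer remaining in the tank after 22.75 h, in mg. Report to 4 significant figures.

22.13 mg

Total volume: dV/dt = Q_in − Q_out = -0.109300 m³/h, so V(t) = 16.92 − 0.109300 t and V(22.75) = 14.4334 m³.
Species balance (pure solvent in): dm/dt = −Q_out · m/V(t).
dm/m = −Q_out dt/(V₀ − 0.109300 t); integrating gives ln(m/m₀) = −(Q_out/(Q_in−Q_out)) ln(V/V₀).
m = m₀ (V₀/V)^(Q_out/(Q_in−Q_out)) = 37.68 × (16.92/14.4334)^(-3.34858) = 22.1287 mg.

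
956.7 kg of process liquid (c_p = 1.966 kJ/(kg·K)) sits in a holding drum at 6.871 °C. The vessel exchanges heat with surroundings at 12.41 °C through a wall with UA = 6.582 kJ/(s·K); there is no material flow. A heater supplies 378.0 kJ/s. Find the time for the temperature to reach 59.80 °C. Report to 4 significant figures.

M c_p dT/dt = −UA(T − T_amb) + Q̇.
τ = M c_p/UA = 285.760 s; T_ss = T_amb + Q̇/UA = 12.41 + 378.0/6.582 = 69.8394 °C.
T(t) = T_ss + (T₀ − T_ss)e^(−t/τ); set T = 59.80:
t = −τ ln[(T − T_ss)/(T₀ − T_ss)] = −285.760 · ln(0.159435) = 524.690 s.

524.7 s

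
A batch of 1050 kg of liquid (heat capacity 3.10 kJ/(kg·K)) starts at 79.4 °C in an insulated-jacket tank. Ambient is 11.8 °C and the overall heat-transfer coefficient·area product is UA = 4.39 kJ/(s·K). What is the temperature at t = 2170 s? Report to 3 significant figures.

15.4 °C

M c_p dT/dt = −UA(T − T_amb).
dT/dt = (T_ss − T)/τ with T_ss = T_amb = 11.800 °C, τ = M c_p/UA = 1050·3.10/4.39 = 741.46 s.
Integrating: T(t) = T_ss + (T₀ − T_ss) e^(−t/τ).
T(2170) = 11.800 + (67.600)·0.053575 = 15.422 °C.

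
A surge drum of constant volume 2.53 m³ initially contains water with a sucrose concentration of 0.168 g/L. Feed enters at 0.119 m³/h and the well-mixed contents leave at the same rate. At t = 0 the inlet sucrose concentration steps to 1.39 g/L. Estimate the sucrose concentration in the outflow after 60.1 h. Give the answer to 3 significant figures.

1.32 g/L

Species balance on the tank: V dC/dt = Q(C_in − C).
Rewrite as dC/dt + C/τ = C_in/τ, τ = V/Q = 21.261 h.
Integrating: C(t) = C_in + (C₀ − C_in) e^(−t/τ).
C(60.1) = 1.39 + (0.168 − 1.39)·e^(−60.1/21.261) = 1.39 + (-1.2220)·0.059200 = 1.3177 g/L.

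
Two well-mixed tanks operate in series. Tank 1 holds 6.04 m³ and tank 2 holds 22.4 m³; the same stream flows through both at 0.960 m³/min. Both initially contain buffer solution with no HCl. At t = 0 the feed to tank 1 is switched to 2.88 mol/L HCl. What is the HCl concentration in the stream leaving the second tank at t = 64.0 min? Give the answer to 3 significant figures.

2.63 mol/L

Each tank obeys Vᵢ dCᵢ/dt = Q(Cᵢ₋₁ − Cᵢ), so τᵢ = Vᵢ/Q.
τ₁ = 6.04/0.960 = 6.2917 min; τ₂ = 22.4/0.960 = 23.333 min.
Solving the cascade with C₁(0)=C₂(0)=0 gives C₂(t) = C_in[1 − (τ₁ e^(−t/τ₁) − τ₂ e^(−t/τ₂))/(τ₁ − τ₂)].
At t = 64.0: e^(−t/τ₁) = 3.8219e-05, e^(−t/τ₂) = 0.064386.
C₂ = 2.88·[1 − (6.2917·3.8219e-05 − 23.333·0.064386)/(-17.042)] = 2.88·0.91186 = 2.6261 mol/L.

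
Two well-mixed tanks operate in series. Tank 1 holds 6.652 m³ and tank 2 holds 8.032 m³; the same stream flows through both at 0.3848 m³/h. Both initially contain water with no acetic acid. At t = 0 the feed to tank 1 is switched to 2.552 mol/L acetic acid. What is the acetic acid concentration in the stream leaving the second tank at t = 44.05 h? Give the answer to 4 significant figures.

1.714 mol/L

Species balance on tank i: dCᵢ/dt = (Cᵢ₋₁ − Cᵢ)/τᵢ with τᵢ = Vᵢ/Q.
τ₁ = 6.652/0.3848 = 17.2869 h; τ₂ = 8.032/0.3848 = 20.8732 h.
Solving the cascade with C₁(0)=C₂(0)=0 gives C₂(t) = C_in[1 − (τ₁ e^(−t/τ₁) − τ₂ e^(−t/τ₂))/(τ₁ − τ₂)].
At t = 44.05: e^(−t/τ₁) = 0.0782245, e^(−t/τ₂) = 0.121194.
C₂ = 2.552·[1 − (17.2869·0.0782245 − 20.8732·0.121194)/(-3.58628)] = 2.552·0.671681 = 1.71413 mol/L.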